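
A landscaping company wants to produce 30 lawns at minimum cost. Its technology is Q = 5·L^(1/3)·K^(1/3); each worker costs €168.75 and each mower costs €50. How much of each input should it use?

L* = 8, K* = 27

Cost minimization requires the marginal rate of technical substitution to equal the input-price ratio: MP_L/MP_K = w/r.
Here MP_L/MP_K = (1/3)·(K/L)/(1/3) = (K/L). Setting this equal to 168.75/50 = 3.375 gives K = 3.375L.
Substituting into Q = 30: 5·L^(1/3)·(3.375L)^(1/3) = 30.
Solving, L = 8 and K = 27.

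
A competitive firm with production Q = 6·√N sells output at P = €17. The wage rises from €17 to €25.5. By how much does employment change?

ΔN = -5

From P·MP_N = w with MP_N = 3·N^(-1/2), the labor demand is N(w) = (51/w)^(2).
At w = 17: N = 9. At w = 25.5: N = 4.
ΔN = 4 − 9 = -5.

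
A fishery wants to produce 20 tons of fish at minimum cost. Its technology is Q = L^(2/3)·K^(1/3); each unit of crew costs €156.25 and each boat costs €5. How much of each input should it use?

Cost minimization requires the marginal rate of technical substitution to equal the input-price ratio: MP_L/MP_K = w/r.
Here MP_L/MP_K = (2/3)·(K/L)/(1/3) = 2·(K/L). Setting this equal to 156.25/5 = 31.25 gives K = 15.625L.
Substituting into Q = 20: L^(2/3)·(15.625L)^(1/3) = 20.
Solving, L = 8 and K = 125.

L* = 8, K* = 125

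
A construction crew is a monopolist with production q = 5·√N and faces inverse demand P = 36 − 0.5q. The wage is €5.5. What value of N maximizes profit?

N* = 25

Marginal revenue from the inverse demand is MR = 36 − q.
The marginal product is MP_N = 2.5·N^(-1/2).
A monopolist hires until marginal revenue product equals the wage: MR·MP_N = w.
At N, q = 5·√N. Substituting and solving: (36 − 5·√N)·2.5·N^(-1/2) = 5.5 gives N = 25.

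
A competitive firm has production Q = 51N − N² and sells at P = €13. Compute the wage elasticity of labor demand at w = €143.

From P·MP_N = w with MP_N = 51 − 2N, labor demand is N(w) = (51 − w/13)/2.
dN/dw = −1/(26) = -1/26.
At w = 143, N = 20, so ε = (dN/dw)·(w/N) = (-1/26)·(143/20) = -0.275.

ε = -0.275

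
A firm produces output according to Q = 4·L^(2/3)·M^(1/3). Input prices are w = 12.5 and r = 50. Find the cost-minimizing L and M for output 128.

L* = 64, M* = 8

Cost minimization requires the marginal rate of technical substitution to equal the input-price ratio: MP_L/MP_M = w/r.
Here MP_L/MP_M = (2/3)·(M/L)/(1/3) = 2·(M/L). Setting this equal to 12.5/50 = 0.25 gives M = 0.125L.
Substituting into Q = 128: 4·L^(2/3)·(0.125L)^(1/3) = 128.
Solving, L = 64 and M = 8.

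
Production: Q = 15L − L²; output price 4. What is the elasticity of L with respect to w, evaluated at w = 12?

ε = -0.25

From P·MP_L = w with MP_L = 15 − 2L, labor demand is L(w) = (15 − w/4)/2.
dL/dw = −1/(8) = -0.125.
At w = 12, L = 6, so ε = (dL/dw)·(w/L) = (-0.125)·(12/6) = -0.25.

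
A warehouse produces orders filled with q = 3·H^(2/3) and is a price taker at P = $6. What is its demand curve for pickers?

H(w) = 1728/w³

MP_H = (2/3)·3·H^(-1/3) = 2·H^(-1/3).
Setting P·MP_H = w: 12·H^(-1/3) = w.
Solving for H: H^(-1/3) = w/12, so H = (12/w)^(3).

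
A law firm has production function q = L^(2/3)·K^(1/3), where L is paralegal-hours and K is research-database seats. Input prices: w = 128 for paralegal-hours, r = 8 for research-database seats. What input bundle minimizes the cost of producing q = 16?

Cost minimization requires the marginal rate of technical substitution to equal the input-price ratio: MP_L/MP_K = w/r.
Here MP_L/MP_K = (2/3)·(K/L)/(1/3) = 2·(K/L). Setting this equal to 128/8 = 16 gives K = 8L.
Substituting into q = 16: L^(2/3)·(8L)^(1/3) = 16.
Solving, L = 8 and K = 64.

L* = 8, K* = 64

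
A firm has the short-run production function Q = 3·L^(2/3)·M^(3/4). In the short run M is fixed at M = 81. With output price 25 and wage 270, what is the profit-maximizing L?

L* = 125

With M = 81, MP_L = (2/3)·3·L^(-1/3)·81^(3/4) = 54·L^(-1/3).
Profit maximization for a price taker requires P·MP_L = w: 25·54·L^(-1/3) = 270.
So L^(-1/3) = 0.2, which gives L = 125.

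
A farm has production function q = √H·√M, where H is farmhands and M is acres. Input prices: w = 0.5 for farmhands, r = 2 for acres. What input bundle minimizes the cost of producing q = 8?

H* = 16, M* = 4

Cost minimization requires the marginal rate of technical substitution to equal the input-price ratio: MP_H/MP_M = w/r.
Here MP_H/MP_M = (1/2)·(M/H)/(1/2) = (M/H). Setting this equal to 0.5/2 = 0.25 gives M = 0.25H.
Substituting into q = 8: H^(1/2)·(0.25H)^(1/2) = 8.
Solving, H = 16 and M = 4.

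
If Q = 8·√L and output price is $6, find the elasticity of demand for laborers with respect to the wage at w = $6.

MP_L = (1/2)·8·L^(-1/2), so P·MP_L = w gives 24·L^(-1/2) = w.
Solving, L(w) = (24/w)^(2). This is a constant-elasticity form: L ∝ w^(−2), so ε = −2.

ε = -2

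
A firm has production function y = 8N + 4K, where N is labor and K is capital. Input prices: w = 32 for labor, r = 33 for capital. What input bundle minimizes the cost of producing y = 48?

The inputs are perfect substitutes, so the firm uses whichever has the lower cost per unit of output.
Cost per unit of output via N is w/8 = 4; via K it is r/4 = 8.25. N is cheaper.
Producing y = 48 with N alone: N = 6, K = 0.

N* = 6, K* = 0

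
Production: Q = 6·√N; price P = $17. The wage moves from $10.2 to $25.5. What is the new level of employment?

N* = 4

From P·MP_N = w with MP_N = 3·N^(-1/2), the labor demand is N(w) = (51/w)^(2).
At w = 10.2: N = 25. At w = 25.5: N = 4.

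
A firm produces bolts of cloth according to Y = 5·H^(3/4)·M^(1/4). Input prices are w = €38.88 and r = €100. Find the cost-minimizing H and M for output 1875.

H* = 625, M* = 81

Cost minimization requires the marginal rate of technical substitution to equal the input-price ratio: MP_H/MP_M = w/r.
Here MP_H/MP_M = (3/4)·(M/H)/(1/4) = 3·(M/H). Setting this equal to 38.88/100 = 0.3888 gives M = 0.1296H.
Substituting into Y = 1875: 5·H^(3/4)·(0.1296H)^(1/4) = 1875.
Solving, H = 625 and M = 81.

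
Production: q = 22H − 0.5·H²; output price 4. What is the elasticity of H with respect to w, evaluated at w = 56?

ε = -1.75

From P·MP_H = w with MP_H = 22 − H, labor demand is H(w) = 22 − w/4.
dH/dw = −1/(4) = -0.25.
At w = 56, H = 8, so ε = (dH/dw)·(w/H) = (-0.25)·(56/8) = -1.75.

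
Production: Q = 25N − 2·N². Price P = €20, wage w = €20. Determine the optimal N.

N* = 6

The marginal product of N is MP_N = 25 − 4N.
A price-taking firm hires until the value of the marginal product equals the wage: P·MP_N = w, so 20·(25 − 4N) = 20.
Then 25 − 4N = 1, giving N = 6.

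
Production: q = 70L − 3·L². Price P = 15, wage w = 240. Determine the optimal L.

L* = 9

The marginal product of L is MP_L = 70 − 6L.
A price-taking firm hires until the value of the marginal product equals the wage: P·MP_L = w, so 15·(70 − 6L) = 240.
Then 70 − 6L = 16, giving L = 9.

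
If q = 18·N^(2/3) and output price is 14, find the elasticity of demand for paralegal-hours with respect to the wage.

ε = -3

MP_N = (2/3)·18·N^(-1/3), so P·MP_N = w gives 168·N^(-1/3) = w.
Solving, N(w) = (168/w)^(3). This is a constant-elasticity form: N ∝ w^(−3), so ε = −3.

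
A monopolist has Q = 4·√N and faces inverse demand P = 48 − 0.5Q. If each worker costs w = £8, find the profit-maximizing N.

Marginal revenue from the inverse demand is MR = 48 − Q.
The marginal product is MP_N = 2·N^(-1/2).
A monopolist hires until marginal revenue product equals the wage: MR·MP_N = w.
At N, Q = 4·√N. Substituting and solving: (48 − 4·√N)·2·N^(-1/2) = 8 gives N = 36.

N* = 36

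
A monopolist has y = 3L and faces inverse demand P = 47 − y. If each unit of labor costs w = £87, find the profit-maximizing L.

Marginal revenue from the inverse demand is MR = 47 − 2y.
The marginal product is MP_L = 3.
A monopolist hires until marginal revenue product equals the wage: MR·MP_L = w.
(47 − 6L)·3 = 87, so L = 3.

L* = 3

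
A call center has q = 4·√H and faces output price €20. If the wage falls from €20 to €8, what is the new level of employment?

From P·MP_H = w with MP_H = 2·H^(-1/2), the labor demand is H(w) = (40/w)^(2).
At w = 20: H = 4. At w = 8: H = 25.

H* = 25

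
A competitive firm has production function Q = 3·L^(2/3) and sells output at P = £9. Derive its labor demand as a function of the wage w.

MP_L = (2/3)·3·L^(-1/3) = 2·L^(-1/3).
Setting P·MP_L = w: 18·L^(-1/3) = w.
Solving for L: L^(-1/3) = w/18, so L = (18/w)^(3).

L(w) = 5832/w³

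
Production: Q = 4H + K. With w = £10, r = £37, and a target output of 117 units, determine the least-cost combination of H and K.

The inputs are perfect substitutes, so the firm uses whichever has the lower cost per unit of output.
Cost per unit of output via H is 2.5; via K it is 37. H is cheaper.
Producing Q = 117 with H alone: H = 29.25, K = 0.

H* = 29.25, K* = 0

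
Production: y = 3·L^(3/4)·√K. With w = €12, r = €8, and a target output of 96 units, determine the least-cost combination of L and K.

L* = 16, K* = 16

Cost minimization requires the marginal rate of technical substitution to equal the input-price ratio: MP_L/MP_K = w/r.
Here MP_L/MP_K = (3/4)·(K/L)/(1/2) = 1.5·(K/L). Setting this equal to 12/8 = 1.5 gives K = L.
Substituting into y = 96: 3·L^(3/4)·(L)^(1/2) = 96.
Solving, L = 16 and K = 16.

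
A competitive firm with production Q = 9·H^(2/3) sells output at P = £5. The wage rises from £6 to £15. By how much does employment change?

ΔH = -117

From P·MP_H = w with MP_H = 6·H^(-1/3), the labor demand is H(w) = (30/w)^(3).
At w = 6: H = 125. At w = 15: H = 8.
ΔH = 8 − 125 = -117.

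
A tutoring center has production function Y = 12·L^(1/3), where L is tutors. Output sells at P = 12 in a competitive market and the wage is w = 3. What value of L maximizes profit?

L* = 64

MP_L = (1/3)·12·L^(-2/3) = 4·L^(-2/3).
Profit maximization for a price taker requires P·MP_L = w: 12·4·L^(-2/3) = 3.
So L^(-2/3) = 0.0625, which gives L = 64.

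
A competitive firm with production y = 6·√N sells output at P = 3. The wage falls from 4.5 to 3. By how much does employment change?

ΔN = 5

From P·MP_N = w with MP_N = 3·N^(-1/2), the labor demand is N(w) = (9/w)^(2).
At w = 4.5: N = 4. At w = 3: N = 9.
ΔN = 9 − 4 = 5.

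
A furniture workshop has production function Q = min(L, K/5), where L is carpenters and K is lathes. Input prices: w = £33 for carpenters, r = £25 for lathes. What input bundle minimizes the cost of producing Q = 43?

L* = 43, K* = 215

With a fixed-proportions technology, the cost-minimizing bundle uses no slack in either input: L = K/5 = Q.
So L = 43 and K = 5·43 = 215.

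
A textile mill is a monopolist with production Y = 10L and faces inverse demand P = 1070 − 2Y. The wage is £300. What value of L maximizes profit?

L* = 26

Marginal revenue from the inverse demand is MR = 1070 − 4Y.
The marginal product is MP_L = 10.
A monopolist hires until marginal revenue product equals the wage: MR·MP_L = w.
(1070 − 40L)·10 = 300, so L = 26.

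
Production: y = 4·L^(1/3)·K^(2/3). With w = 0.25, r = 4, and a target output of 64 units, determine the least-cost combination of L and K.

Cost minimization requires the marginal rate of technical substitution to equal the input-price ratio: MP_L/MP_K = w/r.
Here MP_L/MP_K = (1/3)·(K/L)/(2/3) = 0.5·(K/L). Setting this equal to 0.25/4 = 0.0625 gives K = 0.125L.
Substituting into y = 64: 4·L^(1/3)·(0.125L)^(2/3) = 64.
Solving, L = 64 and K = 8.

L* = 64, K* = 8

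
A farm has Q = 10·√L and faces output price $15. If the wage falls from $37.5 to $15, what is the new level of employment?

From P·MP_L = w with MP_L = 5·L^(-1/2), the labor demand is L(w) = (75/w)^(2).
At w = 37.5: L = 4. At w = 15: L = 25.

L* = 25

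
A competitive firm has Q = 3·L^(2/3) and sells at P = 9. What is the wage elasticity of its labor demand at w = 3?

MP_L = (2/3)·3·L^(-1/3), so P·MP_L = w gives 18·L^(-1/3) = w.
Solving, L(w) = (18/w)^(3). This is a constant-elasticity form: L ∝ w^(−3), so ε = −3.

ε = -3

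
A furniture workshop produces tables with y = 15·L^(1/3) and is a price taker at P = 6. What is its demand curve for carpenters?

MP_L = (1/3)·15·L^(-2/3) = 5·L^(-2/3).
Setting P·MP_L = w: 30·L^(-2/3) = w.
Solving for L: L^(-2/3) = w/30, so L = (30/w)^(3/2).

L(w) = (30/w)^(3/2)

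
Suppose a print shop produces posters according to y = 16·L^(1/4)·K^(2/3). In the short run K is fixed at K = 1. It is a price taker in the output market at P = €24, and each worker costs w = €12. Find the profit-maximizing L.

L* = 16

With K = 1, MP_L = (1/4)·16·L^(-3/4)·1^(2/3) = 4·L^(-3/4).
Profit maximization for a price taker requires P·MP_L = w: 24·4·L^(-3/4) = 12.
So L^(-3/4) = 0.125, which gives L = 16.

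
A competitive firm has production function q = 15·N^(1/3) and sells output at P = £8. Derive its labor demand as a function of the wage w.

MP_N = (1/3)·15·N^(-2/3) = 5·N^(-2/3).
Setting P·MP_N = w: 40·N^(-2/3) = w.
Solving for N: N^(-2/3) = w/40, so N = (40/w)^(3/2).

N(w) = (40/w)^(3/2)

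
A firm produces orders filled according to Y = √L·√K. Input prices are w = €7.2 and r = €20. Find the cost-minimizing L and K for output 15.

Cost minimization requires the marginal rate of technical substitution to equal the input-price ratio: MP_L/MP_K = w/r.
Here MP_L/MP_K = (1/2)·(K/L)/(1/2) = (K/L). Setting this equal to 7.2/20 = 0.36 gives K = 0.36L.
Substituting into Y = 15: L^(1/2)·(0.36L)^(1/2) = 15.
Solving, L = 25 and K = 9.

L* = 25, K* = 9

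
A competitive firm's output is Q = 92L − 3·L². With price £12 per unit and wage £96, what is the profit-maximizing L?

L* = 14

The marginal product of L is MP_L = 92 − 6L.
A price-taking firm hires until the value of the marginal product equals the wage: P·MP_L = w, so 12·(92 − 6L) = 96.
Then 92 − 6L = 8, giving L = 14.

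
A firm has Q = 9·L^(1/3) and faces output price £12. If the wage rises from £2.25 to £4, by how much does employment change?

From P·MP_L = w with MP_L = 3·L^(-2/3), the labor demand is L(w) = (36/w)^(3/2).
At w = 2.25: L = 64. At w = 4: L = 27.
ΔL = 27 − 64 = -37.

ΔL = -37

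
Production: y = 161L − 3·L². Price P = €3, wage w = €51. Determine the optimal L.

L* = 24

The marginal product of L is MP_L = 161 − 6L.
A price-taking firm hires until the value of the marginal product equals the wage: P·MP_L = w, so 3·(161 − 6L) = 51.
Then 161 − 6L = 17, giving L = 24.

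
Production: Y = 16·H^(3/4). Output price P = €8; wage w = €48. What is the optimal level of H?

MP_H = (3/4)·16·H^(-1/4) = 12·H^(-1/4).
Profit maximization for a price taker requires P·MP_H = w: 8·12·H^(-1/4) = 48.
So H^(-1/4) = 0.5, which gives H = 16.

H* = 16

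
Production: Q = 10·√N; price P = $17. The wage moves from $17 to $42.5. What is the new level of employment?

N* = 4

From P·MP_N = w with MP_N = 5·N^(-1/2), the labor demand is N(w) = (85/w)^(2).
At w = 17: N = 25. At w = 42.5: N = 4.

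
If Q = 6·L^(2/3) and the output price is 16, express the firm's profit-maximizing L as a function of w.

MP_L = (2/3)·6·L^(-1/3) = 4·L^(-1/3).
Setting P·MP_L = w: 64·L^(-1/3) = w.
Solving for L: L^(-1/3) = w/64, so L = (64/w)^(3).

L(w) = 262144/w³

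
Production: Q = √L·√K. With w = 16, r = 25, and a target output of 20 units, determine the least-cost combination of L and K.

L* = 25, K* = 16

Cost minimization requires the marginal rate of technical substitution to equal the input-price ratio: MP_L/MP_K = w/r.
Here MP_L/MP_K = (1/2)·(K/L)/(1/2) = (K/L). Setting this equal to 16/25 = 0.64 gives K = 0.64L.
Substituting into Q = 20: L^(1/2)·(0.64L)^(1/2) = 20.
Solving, L = 25 and K = 16.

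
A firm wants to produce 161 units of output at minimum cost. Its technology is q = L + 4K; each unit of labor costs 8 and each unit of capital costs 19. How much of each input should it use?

The inputs are perfect substitutes, so the firm uses whichever has the lower cost per unit of output.
Cost per unit of output via L is 8; via K it is 4.75. K is cheaper.
Producing q = 161 with K alone: L = 0, K = 40.25.

L* = 0, K* = 40.25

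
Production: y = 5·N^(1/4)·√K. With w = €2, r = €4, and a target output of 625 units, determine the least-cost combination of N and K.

N* = 625, K* = 625

Cost minimization requires the marginal rate of technical substitution to equal the input-price ratio: MP_N/MP_K = w/r.
Here MP_N/MP_K = (1/4)·(K/N)/(1/2) = 0.5·(K/N). Setting this equal to 2/4 = 0.5 gives K = N.
Substituting into y = 625: 5·N^(1/4)·(N)^(1/2) = 625.
Solving, N = 625 and K = 625.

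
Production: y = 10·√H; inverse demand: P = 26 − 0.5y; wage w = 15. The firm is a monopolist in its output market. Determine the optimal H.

H* = 4

Marginal revenue from the inverse demand is MR = 26 − y.
The marginal product is MP_H = 5·H^(-1/2).
A monopolist hires until marginal revenue product equals the wage: MR·MP_H = w.
At H, y = 10·√H. Substituting and solving: (26 − 10·√H)·5·H^(-1/2) = 15 gives H = 4.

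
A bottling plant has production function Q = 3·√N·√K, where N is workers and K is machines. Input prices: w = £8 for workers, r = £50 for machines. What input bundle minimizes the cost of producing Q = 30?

Cost minimization requires the marginal rate of technical substitution to equal the input-price ratio: MP_N/MP_K = w/r.
Here MP_N/MP_K = (1/2)·(K/N)/(1/2) = (K/N). Setting this equal to 8/50 = 0.16 gives K = 0.16N.
Substituting into Q = 30: 3·N^(1/2)·(0.16N)^(1/2) = 30.
Solving, N = 25 and K = 4.

N* = 25, K* = 4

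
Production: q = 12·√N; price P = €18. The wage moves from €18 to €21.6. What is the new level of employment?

From P·MP_N = w with MP_N = 6·N^(-1/2), the labor demand is N(w) = (108/w)^(2).
At w = 18: N = 36. At w = 21.6: N = 25.

N* = 25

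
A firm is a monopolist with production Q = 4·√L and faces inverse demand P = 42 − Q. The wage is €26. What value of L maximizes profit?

Marginal revenue from the inverse demand is MR = 42 − 2Q.
The marginal product is MP_L = 2·L^(-1/2).
A monopolist hires until marginal revenue product equals the wage: MR·MP_L = w.
At L, Q = 4·√L. Substituting and solving: (42 − 8·√L)·2·L^(-1/2) = 26 gives L = 4.

L* = 4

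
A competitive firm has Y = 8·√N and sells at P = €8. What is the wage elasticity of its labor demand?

MP_N = (1/2)·8·N^(-1/2), so P·MP_N = w gives 32·N^(-1/2) = w.
Solving, N(w) = (32/w)^(2). This is a constant-elasticity form: N ∝ w^(−2), so ε = −2.

ε = -2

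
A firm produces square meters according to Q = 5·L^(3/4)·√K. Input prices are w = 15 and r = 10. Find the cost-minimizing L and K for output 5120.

Cost minimization requires the marginal rate of technical substitution to equal the input-price ratio: MP_L/MP_K = w/r.
Here MP_L/MP_K = (3/4)·(K/L)/(1/2) = 1.5·(K/L). Setting this equal to 15/10 = 1.5 gives K = L.
Substituting into Q = 5120: 5·L^(3/4)·(L)^(1/2) = 5120.
Solving, L = 256 and K = 256.

L* = 256, K* = 256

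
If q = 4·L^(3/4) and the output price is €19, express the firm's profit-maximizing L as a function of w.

L(w) = (57/w)^(4)

MP_L = (3/4)·4·L^(-1/4) = 3·L^(-1/4).
Setting P·MP_L = w: 57·L^(-1/4) = w.
Solving for L: L^(-1/4) = w/57, so L = (57/w)^(4).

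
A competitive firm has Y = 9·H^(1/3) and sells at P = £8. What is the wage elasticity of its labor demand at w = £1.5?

MP_H = (1/3)·9·H^(-2/3), so P·MP_H = w gives 24·H^(-2/3) = w.
Solving, H(w) = (24/w)^(3/2). This is a constant-elasticity form: H ∝ w^(−3/2), so ε = −3/2.

ε = -1.5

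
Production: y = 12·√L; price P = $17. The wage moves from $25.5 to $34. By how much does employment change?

From P·MP_L = w with MP_L = 6·L^(-1/2), the labor demand is L(w) = (102/w)^(2).
At w = 25.5: L = 16. At w = 34: L = 9.
ΔL = 9 − 16 = -7.

ΔL = -7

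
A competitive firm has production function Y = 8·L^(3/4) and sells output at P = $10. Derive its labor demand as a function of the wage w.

MP_L = (3/4)·8·L^(-1/4) = 6·L^(-1/4).
Setting P·MP_L = w: 60·L^(-1/4) = w.
Solving for L: L^(-1/4) = w/60, so L = (60/w)^(4).

L(w) = (60/w)^(4)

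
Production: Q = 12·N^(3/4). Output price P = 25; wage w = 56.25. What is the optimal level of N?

MP_N = (3/4)·12·N^(-1/4) = 9·N^(-1/4).
Profit maximization for a price taker requires P·MP_N = w: 25·9·N^(-1/4) = 56.25.
So N^(-1/4) = 0.25, which gives N = 256.

N* = 256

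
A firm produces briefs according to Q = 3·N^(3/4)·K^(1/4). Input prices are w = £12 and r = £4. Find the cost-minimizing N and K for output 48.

Cost minimization requires the marginal rate of technical substitution to equal the input-price ratio: MP_N/MP_K = w/r.
Here MP_N/MP_K = (3/4)·(K/N)/(1/4) = 3·(K/N). Setting this equal to 12/4 = 3 gives K = N.
Substituting into Q = 48: 3·N^(3/4)·(N)^(1/4) = 48.
Solving, N = 16 and K = 16.

N* = 16, K* = 16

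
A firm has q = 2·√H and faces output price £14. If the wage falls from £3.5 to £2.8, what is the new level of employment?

H* = 25

From P·MP_H = w with MP_H = H^(-1/2), the labor demand is H(w) = (14/w)^(2).
At w = 3.5: H = 16. At w = 2.8: H = 25.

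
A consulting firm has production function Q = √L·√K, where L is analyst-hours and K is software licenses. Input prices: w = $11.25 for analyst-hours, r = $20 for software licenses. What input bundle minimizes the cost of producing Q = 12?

L* = 16, K* = 9

Cost minimization requires the marginal rate of technical substitution to equal the input-price ratio: MP_L/MP_K = w/r.
Here MP_L/MP_K = (1/2)·(K/L)/(1/2) = (K/L). Setting this equal to 11.25/20 = 0.5625 gives K = 0.5625L.
Substituting into Q = 12: L^(1/2)·(0.5625L)^(1/2) = 12.
Solving, L = 16 and K = 9.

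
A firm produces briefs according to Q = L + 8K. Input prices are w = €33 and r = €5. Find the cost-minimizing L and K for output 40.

The inputs are perfect substitutes, so the firm uses whichever has the lower cost per unit of output.
Cost per unit of output via L is 33; via K it is 0.625. K is cheaper.
Producing Q = 40 with K alone: L = 0, K = 5.

L* = 0, K* = 5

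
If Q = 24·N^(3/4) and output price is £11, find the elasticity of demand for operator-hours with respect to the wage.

ε = -4

MP_N = (3/4)·24·N^(-1/4), so P·MP_N = w gives 198·N^(-1/4) = w.
Solving, N(w) = (198/w)^(4). This is a constant-elasticity form: N ∝ w^(−4), so ε = −4.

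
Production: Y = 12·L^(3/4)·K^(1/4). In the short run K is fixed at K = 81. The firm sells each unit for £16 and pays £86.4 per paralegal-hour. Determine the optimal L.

L* = 625

With K = 81, MP_L = (3/4)·12·L^(-1/4)·81^(1/4) = 27·L^(-1/4).
Profit maximization for a price taker requires P·MP_L = w: 16·27·L^(-1/4) = 86.4.
So L^(-1/4) = 0.2, which gives L = 625.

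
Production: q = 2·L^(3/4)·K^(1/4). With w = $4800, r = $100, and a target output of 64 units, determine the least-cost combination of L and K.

L* = 16, K* = 256

Cost minimization requires the marginal rate of technical substitution to equal the input-price ratio: MP_L/MP_K = w/r.
Here MP_L/MP_K = (3/4)·(K/L)/(1/4) = 3·(K/L). Setting this equal to 4800/100 = 48 gives K = 16L.
Substituting into q = 64: 2·L^(3/4)·(16L)^(1/4) = 64.
Solving, L = 16 and K = 256.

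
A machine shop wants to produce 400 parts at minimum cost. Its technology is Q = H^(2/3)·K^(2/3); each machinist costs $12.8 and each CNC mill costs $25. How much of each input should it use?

H* = 125, K* = 64

Cost minimization requires the marginal rate of technical substitution to equal the input-price ratio: MP_H/MP_K = w/r.
Here MP_H/MP_K = (2/3)·(K/H)/(2/3) = (K/H). Setting this equal to 12.8/25 = 0.512 gives K = 0.512H.
Substituting into Q = 400: H^(2/3)·(0.512H)^(2/3) = 400.
Solving, H = 125 and K = 64.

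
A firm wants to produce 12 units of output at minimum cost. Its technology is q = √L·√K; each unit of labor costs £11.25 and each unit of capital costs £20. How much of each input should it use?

Cost minimization requires the marginal rate of technical substitution to equal the input-price ratio: MP_L/MP_K = w/r.
Here MP_L/MP_K = (1/2)·(K/L)/(1/2) = (K/L). Setting this equal to 11.25/20 = 0.5625 gives K = 0.5625L.
Substituting into q = 12: L^(1/2)·(0.5625L)^(1/2) = 12.
Solving, L = 16 and K = 9.

L* = 16, K* = 9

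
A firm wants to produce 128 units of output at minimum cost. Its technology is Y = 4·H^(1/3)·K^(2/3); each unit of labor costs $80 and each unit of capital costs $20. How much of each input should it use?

H* = 8, K* = 64

Cost minimization requires the marginal rate of technical substitution to equal the input-price ratio: MP_H/MP_K = w/r.
Here MP_H/MP_K = (1/3)·(K/H)/(2/3) = 0.5·(K/H). Setting this equal to 80/20 = 4 gives K = 8H.
Substituting into Y = 128: 4·H^(1/3)·(8H)^(2/3) = 128.
Solving, H = 8 and K = 64.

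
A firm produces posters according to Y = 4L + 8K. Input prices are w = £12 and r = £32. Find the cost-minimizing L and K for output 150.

L* = 37.5, K* = 0

The inputs are perfect substitutes, so the firm uses whichever has the lower cost per unit of output.
Cost per unit of output via L is w/4 = 3; via K it is r/8 = 4. L is cheaper.
Producing Y = 150 with L alone: L = 37.5, K = 0.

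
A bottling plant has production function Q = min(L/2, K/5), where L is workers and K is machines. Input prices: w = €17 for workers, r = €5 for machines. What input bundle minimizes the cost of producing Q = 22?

With a fixed-proportions technology, the cost-minimizing bundle uses no slack in either input: L/2 = K/5 = Q.
So L = 2·22 = 44 and K = 5·22 = 110.

L* = 44, K* = 110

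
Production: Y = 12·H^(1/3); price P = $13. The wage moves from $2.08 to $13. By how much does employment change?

From P·MP_H = w with MP_H = 4·H^(-2/3), the labor demand is H(w) = (52/w)^(3/2).
At w = 2.08: H = 125. At w = 13: H = 8.
ΔH = 8 − 125 = -117.

ΔH = -117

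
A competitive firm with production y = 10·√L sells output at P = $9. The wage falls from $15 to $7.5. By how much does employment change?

ΔL = 27

From P·MP_L = w with MP_L = 5·L^(-1/2), the labor demand is L(w) = (45/w)^(2).
At w = 15: L = 9. At w = 7.5: L = 36.
ΔL = 36 − 9 = 27.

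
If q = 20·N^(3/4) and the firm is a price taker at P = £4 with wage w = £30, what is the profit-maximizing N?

N* = 16

MP_N = (3/4)·20·N^(-1/4) = 15·N^(-1/4).
Profit maximization for a price taker requires P·MP_N = w: 4·15·N^(-1/4) = 30.
So N^(-1/4) = 0.5, which gives N = 16.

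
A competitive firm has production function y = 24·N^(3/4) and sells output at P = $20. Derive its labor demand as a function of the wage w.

MP_N = (3/4)·24·N^(-1/4) = 18·N^(-1/4).
Setting P·MP_N = w: 360·N^(-1/4) = w.
Solving for N: N^(-1/4) = w/360, so N = (360/w)^(4).

N(w) = (360/w)^(4)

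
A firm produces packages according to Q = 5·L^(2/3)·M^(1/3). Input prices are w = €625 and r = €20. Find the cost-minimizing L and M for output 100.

Cost minimization requires the marginal rate of technical substitution to equal the input-price ratio: MP_L/MP_M = w/r.
Here MP_L/MP_M = (2/3)·(M/L)/(1/3) = 2·(M/L). Setting this equal to 625/20 = 31.25 gives M = 15.625L.
Substituting into Q = 100: 5·L^(2/3)·(15.625L)^(1/3) = 100.
Solving, L = 8 and M = 125.

L* = 8, M* = 125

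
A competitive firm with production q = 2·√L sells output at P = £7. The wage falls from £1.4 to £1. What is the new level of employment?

L* = 49

From P·MP_L = w with MP_L = L^(-1/2), the labor demand is L(w) = (7/w)^(2).
At w = 1.4: L = 25. At w = 1: L = 49.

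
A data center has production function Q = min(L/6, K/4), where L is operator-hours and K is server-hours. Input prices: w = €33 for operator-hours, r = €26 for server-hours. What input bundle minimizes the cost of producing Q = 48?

L* = 288, K* = 192

With a fixed-proportions technology, the cost-minimizing bundle uses no slack in either input: L/6 = K/4 = Q.
So L = 6·48 = 288 and K = 4·48 = 192.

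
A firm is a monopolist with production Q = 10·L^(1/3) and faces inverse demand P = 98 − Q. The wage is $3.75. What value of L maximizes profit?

L* = 64

Marginal revenue from the inverse demand is MR = 98 − 2Q.
The marginal product is MP_L = (10/3)·L^(-2/3).
A monopolist hires until marginal revenue product equals the wage: MR·MP_L = w.
At L, Q = 10·L^(1/3). Substituting and solving: (98 − 20·L^(1/3))·(10/3)·L^(-2/3) = 3.75 gives L = 64.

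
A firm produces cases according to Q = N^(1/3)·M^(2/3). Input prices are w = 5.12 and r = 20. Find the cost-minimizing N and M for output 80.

Cost minimization requires the marginal rate of technical substitution to equal the input-price ratio: MP_N/MP_M = w/r.
Here MP_N/MP_M = (1/3)·(M/N)/(2/3) = 0.5·(M/N). Setting this equal to 5.12/20 = 0.256 gives M = 0.512N.
Substituting into Q = 80: N^(1/3)·(0.512N)^(2/3) = 80.
Solving, N = 125 and M = 64.

N* = 125, M* = 64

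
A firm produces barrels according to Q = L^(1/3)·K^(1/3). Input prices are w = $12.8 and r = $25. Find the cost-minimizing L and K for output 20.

Cost minimization requires the marginal rate of technical substitution to equal the input-price ratio: MP_L/MP_K = w/r.
Here MP_L/MP_K = (1/3)·(K/L)/(1/3) = (K/L). Setting this equal to 12.8/25 = 0.512 gives K = 0.512L.
Substituting into Q = 20: L^(1/3)·(0.512L)^(1/3) = 20.
Solving, L = 125 and K = 64.

L* = 125, K* = 64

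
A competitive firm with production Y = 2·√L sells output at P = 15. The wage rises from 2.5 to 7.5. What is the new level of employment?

L* = 4

From P·MP_L = w with MP_L = L^(-1/2), the labor demand is L(w) = (15/w)^(2).
At w = 2.5: L = 36. At w = 7.5: L = 4.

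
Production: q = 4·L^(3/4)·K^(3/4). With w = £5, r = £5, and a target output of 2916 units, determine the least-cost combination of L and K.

Cost minimization requires the marginal rate of technical substitution to equal the input-price ratio: MP_L/MP_K = w/r.
Here MP_L/MP_K = (3/4)·(K/L)/(3/4) = (K/L). Setting this equal to 5/5 = 1 gives K = L.
Substituting into q = 2916: 4·L^(3/4)·(L)^(3/4) = 2916.
Solving, L = 81 and K = 81.

L* = 81, K* = 81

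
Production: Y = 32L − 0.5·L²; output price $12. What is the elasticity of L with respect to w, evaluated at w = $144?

ε = -0.6

From P·MP_L = w with MP_L = 32 − L, labor demand is L(w) = 32 − w/12.
dL/dw = −1/(12) = -1/12.
At w = 144, L = 20, so ε = (dL/dw)·(w/L) = (-1/12)·(144/20) = -0.6.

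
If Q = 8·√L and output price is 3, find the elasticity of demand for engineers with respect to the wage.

MP_L = (1/2)·8·L^(-1/2), so P·MP_L = w gives 12·L^(-1/2) = w.
Solving, L(w) = (12/w)^(2). This is a constant-elasticity form: L ∝ w^(−2), so ε = −2.

ε = -2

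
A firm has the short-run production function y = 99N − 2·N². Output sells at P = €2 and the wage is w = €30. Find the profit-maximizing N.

The marginal product of N is MP_N = 99 − 4N.
A price-taking firm hires until the value of the marginal product equals the wage: P·MP_N = w, so 2·(99 − 4N) = 30.
Then 99 − 4N = 15, giving N = 21.

N* = 21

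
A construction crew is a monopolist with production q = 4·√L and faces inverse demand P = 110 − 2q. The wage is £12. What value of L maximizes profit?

Marginal revenue from the inverse demand is MR = 110 − 4q.
The marginal product is MP_L = 2·L^(-1/2).
A monopolist hires until marginal revenue product equals the wage: MR·MP_L = w.
At L, q = 4·√L. Substituting and solving: (110 − 16·√L)·2·L^(-1/2) = 12 gives L = 25.

L* = 25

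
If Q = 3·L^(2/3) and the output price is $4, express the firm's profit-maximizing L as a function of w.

L(w) = 512/w³

MP_L = (2/3)·3·L^(-1/3) = 2·L^(-1/3).
Setting P·MP_L = w: 8·L^(-1/3) = w.
Solving for L: L^(-1/3) = w/8, so L = (8/w)^(3).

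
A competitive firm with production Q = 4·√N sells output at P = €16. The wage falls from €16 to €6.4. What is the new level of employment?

From P·MP_N = w with MP_N = 2·N^(-1/2), the labor demand is N(w) = (32/w)^(2).
At w = 16: N = 4. At w = 6.4: N = 25.

N* = 25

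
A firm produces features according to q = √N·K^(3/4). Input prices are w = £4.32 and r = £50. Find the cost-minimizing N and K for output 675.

Cost minimization requires the marginal rate of technical substitution to equal the input-price ratio: MP_N/MP_K = w/r.
Here MP_N/MP_K = (1/2)·(K/N)/(3/4) = (2/3)·(K/N). Setting this equal to 4.32/50 = 0.0864 gives K = 0.1296N.
Substituting into q = 675: N^(1/2)·(0.1296N)^(3/4) = 675.
Solving, N = 625 and K = 81.

N* = 625, K* = 81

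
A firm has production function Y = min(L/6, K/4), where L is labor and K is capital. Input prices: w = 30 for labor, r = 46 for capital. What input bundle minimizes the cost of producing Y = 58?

L* = 348, K* = 232

With a fixed-proportions technology, the cost-minimizing bundle uses no slack in either input: L/6 = K/4 = Y.
So L = 6·58 = 348 and K = 4·58 = 232.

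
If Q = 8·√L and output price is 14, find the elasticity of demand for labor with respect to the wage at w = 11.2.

MP_L = (1/2)·8·L^(-1/2), so P·MP_L = w gives 56·L^(-1/2) = w.
Solving, L(w) = (56/w)^(2). This is a constant-elasticity form: L ∝ w^(−2), so ε = −2.

ε = -2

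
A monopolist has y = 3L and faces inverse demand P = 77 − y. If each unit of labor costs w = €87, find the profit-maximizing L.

Marginal revenue from the inverse demand is MR = 77 − 2y.
The marginal product is MP_L = 3.
A monopolist hires until marginal revenue product equals the wage: MR·MP_L = w.
(77 − 6L)·3 = 87, so L = 8.

L* = 8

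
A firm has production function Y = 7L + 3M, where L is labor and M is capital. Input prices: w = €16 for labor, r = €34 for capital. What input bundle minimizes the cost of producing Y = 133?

L* = 19, M* = 0

The inputs are perfect substitutes, so the firm uses whichever has the lower cost per unit of output.
Cost per unit of output via L is w/7 = 16/7; via M it is r/3 = 34/3. L is cheaper.
Producing Y = 133 with L alone: L = 19, M = 0.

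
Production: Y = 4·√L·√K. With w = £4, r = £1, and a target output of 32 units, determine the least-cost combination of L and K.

Cost minimization requires the marginal rate of technical substitution to equal the input-price ratio: MP_L/MP_K = w/r.
Here MP_L/MP_K = (1/2)·(K/L)/(1/2) = (K/L). Setting this equal to 4/1 = 4 gives K = 4L.
Substituting into Y = 32: 4·L^(1/2)·(4L)^(1/2) = 32.
Solving, L = 4 and K = 16.

L* = 4, K* = 16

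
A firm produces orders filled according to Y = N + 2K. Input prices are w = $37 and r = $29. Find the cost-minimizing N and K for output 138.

N* = 0, K* = 69

The inputs are perfect substitutes, so the firm uses whichever has the lower cost per unit of output.
Cost per unit of output via N is 37; via K it is 14.5. K is cheaper.
Producing Y = 138 with K alone: N = 0, K = 69.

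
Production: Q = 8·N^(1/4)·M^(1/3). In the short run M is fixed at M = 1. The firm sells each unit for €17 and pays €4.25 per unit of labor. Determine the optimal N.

With M = 1, MP_N = (1/4)·8·N^(-3/4)·1^(1/3) = 2·N^(-3/4).
Profit maximization for a price taker requires P·MP_N = w: 17·2·N^(-3/4) = 4.25.
So N^(-3/4) = 0.125, which gives N = 16.

N* = 16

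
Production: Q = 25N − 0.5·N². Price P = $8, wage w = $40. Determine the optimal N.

The marginal product of N is MP_N = 25 − N.
A price-taking firm hires until the value of the marginal product equals the wage: P·MP_N = w, so 8·(25 − N) = 40.
Then 25 − N = 5, giving N = 20.

N* = 20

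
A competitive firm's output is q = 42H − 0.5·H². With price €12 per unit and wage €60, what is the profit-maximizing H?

H* = 37

The marginal product of H is MP_H = 42 − H.
A price-taking firm hires until the value of the marginal product equals the wage: P·MP_H = w, so 12·(42 − H) = 60.
Then 42 − H = 5, giving H = 37.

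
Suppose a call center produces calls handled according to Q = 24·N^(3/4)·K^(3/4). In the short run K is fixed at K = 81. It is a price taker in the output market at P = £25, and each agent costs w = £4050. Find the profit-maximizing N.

N* = 81

With K = 81, MP_N = (3/4)·24·N^(-1/4)·81^(3/4) = 486·N^(-1/4).
Profit maximization for a price taker requires P·MP_N = w: 25·486·N^(-1/4) = 4050.
So N^(-1/4) = 1/3, which gives N = 81.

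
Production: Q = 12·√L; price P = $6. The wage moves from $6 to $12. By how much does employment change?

From P·MP_L = w with MP_L = 6·L^(-1/2), the labor demand is L(w) = (36/w)^(2).
At w = 6: L = 36. At w = 12: L = 9.
ΔL = 9 − 36 = -27.

ΔL = -27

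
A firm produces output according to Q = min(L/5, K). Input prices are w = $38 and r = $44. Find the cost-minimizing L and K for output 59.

With a fixed-proportions technology, the cost-minimizing bundle uses no slack in either input: L/5 = K = Q.
So L = 5·59 = 295 and K = 59.

L* = 295, K* = 59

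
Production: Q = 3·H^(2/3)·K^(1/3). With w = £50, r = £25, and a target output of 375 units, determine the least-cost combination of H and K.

Cost minimization requires the marginal rate of technical substitution to equal the input-price ratio: MP_H/MP_K = w/r.
Here MP_H/MP_K = (2/3)·(K/H)/(1/3) = 2·(K/H). Setting this equal to 50/25 = 2 gives K = H.
Substituting into Q = 375: 3·H^(2/3)·(H)^(1/3) = 375.
Solving, H = 125 and K = 125.

H* = 125, K* = 125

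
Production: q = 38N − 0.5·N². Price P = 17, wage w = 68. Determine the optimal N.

N* = 34

The marginal product of N is MP_N = 38 − N.
A price-taking firm hires until the value of the marginal product equals the wage: P·MP_N = w, so 17·(38 − N) = 68.
Then 38 − N = 4, giving N = 34.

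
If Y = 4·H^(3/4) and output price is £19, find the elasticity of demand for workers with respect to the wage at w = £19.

ε = -4

MP_H = (3/4)·4·H^(-1/4), so P·MP_H = w gives 57·H^(-1/4) = w.
Solving, H(w) = (57/w)^(4). This is a constant-elasticity form: H ∝ w^(−4), so ε = −4.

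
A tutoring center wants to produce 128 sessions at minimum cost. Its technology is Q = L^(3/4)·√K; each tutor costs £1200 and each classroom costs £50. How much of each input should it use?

Cost minimization requires the marginal rate of technical substitution to equal the input-price ratio: MP_L/MP_K = w/r.
Here MP_L/MP_K = (3/4)·(K/L)/(1/2) = 1.5·(K/L). Setting this equal to 1200/50 = 24 gives K = 16L.
Substituting into Q = 128: L^(3/4)·(16L)^(1/2) = 128.
Solving, L = 16 and K = 256.

L* = 16, K* = 256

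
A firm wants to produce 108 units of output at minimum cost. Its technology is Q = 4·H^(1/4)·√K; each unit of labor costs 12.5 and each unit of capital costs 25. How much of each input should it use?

H* = 81, K* = 81

Cost minimization requires the marginal rate of technical substitution to equal the input-price ratio: MP_H/MP_K = w/r.
Here MP_H/MP_K = (1/4)·(K/H)/(1/2) = 0.5·(K/H). Setting this equal to 12.5/25 = 0.5 gives K = H.
Substituting into Q = 108: 4·H^(1/4)·(H)^(1/2) = 108.
Solving, H = 81 and K = 81.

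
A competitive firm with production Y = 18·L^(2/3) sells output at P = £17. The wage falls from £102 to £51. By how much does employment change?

From P·MP_L = w with MP_L = 12·L^(-1/3), the labor demand is L(w) = (204/w)^(3).
At w = 102: L = 8. At w = 51: L = 64.
ΔL = 64 − 8 = 56.

ΔL = 56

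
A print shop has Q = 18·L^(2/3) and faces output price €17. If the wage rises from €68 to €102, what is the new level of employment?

From P·MP_L = w with MP_L = 12·L^(-1/3), the labor demand is L(w) = (204/w)^(3).
At w = 68: L = 27. At w = 102: L = 8.

L* = 8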